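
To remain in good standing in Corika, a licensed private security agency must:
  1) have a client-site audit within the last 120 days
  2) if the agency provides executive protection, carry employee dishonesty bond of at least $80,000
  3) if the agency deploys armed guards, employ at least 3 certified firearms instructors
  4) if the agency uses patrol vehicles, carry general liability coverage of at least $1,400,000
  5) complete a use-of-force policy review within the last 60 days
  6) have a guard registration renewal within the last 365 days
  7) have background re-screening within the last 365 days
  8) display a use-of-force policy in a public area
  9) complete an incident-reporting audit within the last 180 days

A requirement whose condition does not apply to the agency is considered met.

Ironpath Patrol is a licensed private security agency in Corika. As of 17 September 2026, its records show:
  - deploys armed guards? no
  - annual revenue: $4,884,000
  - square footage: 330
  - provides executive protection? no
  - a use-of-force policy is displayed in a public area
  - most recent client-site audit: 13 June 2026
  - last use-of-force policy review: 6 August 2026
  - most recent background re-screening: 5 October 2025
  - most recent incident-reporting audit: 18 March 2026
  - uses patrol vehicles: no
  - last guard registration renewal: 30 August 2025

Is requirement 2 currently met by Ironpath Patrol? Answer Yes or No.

Yes

2. condition 'provides executive protection' does not hold → requirement n/a → met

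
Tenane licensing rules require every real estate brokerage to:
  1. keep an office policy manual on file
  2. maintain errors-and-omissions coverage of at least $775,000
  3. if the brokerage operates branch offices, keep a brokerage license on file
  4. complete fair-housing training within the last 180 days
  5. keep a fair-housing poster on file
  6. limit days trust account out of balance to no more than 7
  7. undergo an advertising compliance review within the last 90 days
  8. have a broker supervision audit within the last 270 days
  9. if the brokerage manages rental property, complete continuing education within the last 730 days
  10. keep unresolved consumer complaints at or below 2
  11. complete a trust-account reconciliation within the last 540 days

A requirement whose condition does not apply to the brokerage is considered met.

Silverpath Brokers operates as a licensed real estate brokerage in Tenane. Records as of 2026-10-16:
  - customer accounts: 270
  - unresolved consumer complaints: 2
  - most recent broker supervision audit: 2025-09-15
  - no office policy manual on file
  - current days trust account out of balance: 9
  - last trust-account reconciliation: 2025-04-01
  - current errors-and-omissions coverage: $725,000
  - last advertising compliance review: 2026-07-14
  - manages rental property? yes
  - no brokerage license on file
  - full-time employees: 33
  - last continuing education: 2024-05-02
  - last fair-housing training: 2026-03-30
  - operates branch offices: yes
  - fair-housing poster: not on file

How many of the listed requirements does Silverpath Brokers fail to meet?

10

1. office policy manual absent → not met
2. errors-and-omissions coverage $725,000 < $775,000 → not met
3. condition 'operates branch offices' holds; brokerage license absent → not met
4. fair-housing training 200 days ago vs limit 180 → not met
5. fair-housing poster absent → not met
6. days trust account out of balance 9 > 7 → not met
7. advertising compliance review 94 days ago vs limit 90 → not met
8. broker supervision audit 396 days ago vs limit 270 → not met
9. condition 'manages rental property' holds; continuing education 897 days ago vs limit 730 → not met
10. unresolved consumer complaints 2 ≤ 2 → met
11. trust-account reconciliation 563 days ago vs limit 540 → not met
Not met: 10 of 11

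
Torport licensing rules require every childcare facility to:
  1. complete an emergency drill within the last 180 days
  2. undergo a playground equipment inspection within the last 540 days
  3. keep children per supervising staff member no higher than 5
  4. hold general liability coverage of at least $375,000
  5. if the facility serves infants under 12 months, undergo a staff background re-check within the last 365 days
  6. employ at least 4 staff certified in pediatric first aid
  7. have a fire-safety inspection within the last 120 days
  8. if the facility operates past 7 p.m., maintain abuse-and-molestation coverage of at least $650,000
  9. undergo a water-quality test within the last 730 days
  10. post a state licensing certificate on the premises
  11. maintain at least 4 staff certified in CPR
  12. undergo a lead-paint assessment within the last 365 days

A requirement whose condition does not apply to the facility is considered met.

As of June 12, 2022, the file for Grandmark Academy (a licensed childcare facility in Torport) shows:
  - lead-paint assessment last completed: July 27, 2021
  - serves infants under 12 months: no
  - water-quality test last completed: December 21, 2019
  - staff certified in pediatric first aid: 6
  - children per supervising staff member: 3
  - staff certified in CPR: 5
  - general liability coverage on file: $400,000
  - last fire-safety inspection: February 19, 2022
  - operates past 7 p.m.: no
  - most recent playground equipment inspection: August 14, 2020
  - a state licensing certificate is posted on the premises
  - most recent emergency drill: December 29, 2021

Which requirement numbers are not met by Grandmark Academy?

1. emergency drill 165 days ago vs limit 180 → met
2. playground equipment inspection 667 days ago vs limit 540 → not met
3. children per supervising staff member 3 ≤ 5 → met
4. general liability coverage $400,000 ≥ $375,000 → met
5. condition 'serves infants under 12 months' does not hold → requirement n/a → met
6. staff certified in pediatric first aid 6 ≥ 4 → met
7. fire-safety inspection 113 days ago vs limit 120 → met
8. condition 'operates past 7 p.m.' does not hold → requirement n/a → met
9. water-quality test 904 days ago vs limit 730 → not met
10. state licensing certificate present → met
11. staff certified in CPR 5 ≥ 4 → met
12. lead-paint assessment 320 days ago vs limit 365 → met
Not met: 2, 9

2, 9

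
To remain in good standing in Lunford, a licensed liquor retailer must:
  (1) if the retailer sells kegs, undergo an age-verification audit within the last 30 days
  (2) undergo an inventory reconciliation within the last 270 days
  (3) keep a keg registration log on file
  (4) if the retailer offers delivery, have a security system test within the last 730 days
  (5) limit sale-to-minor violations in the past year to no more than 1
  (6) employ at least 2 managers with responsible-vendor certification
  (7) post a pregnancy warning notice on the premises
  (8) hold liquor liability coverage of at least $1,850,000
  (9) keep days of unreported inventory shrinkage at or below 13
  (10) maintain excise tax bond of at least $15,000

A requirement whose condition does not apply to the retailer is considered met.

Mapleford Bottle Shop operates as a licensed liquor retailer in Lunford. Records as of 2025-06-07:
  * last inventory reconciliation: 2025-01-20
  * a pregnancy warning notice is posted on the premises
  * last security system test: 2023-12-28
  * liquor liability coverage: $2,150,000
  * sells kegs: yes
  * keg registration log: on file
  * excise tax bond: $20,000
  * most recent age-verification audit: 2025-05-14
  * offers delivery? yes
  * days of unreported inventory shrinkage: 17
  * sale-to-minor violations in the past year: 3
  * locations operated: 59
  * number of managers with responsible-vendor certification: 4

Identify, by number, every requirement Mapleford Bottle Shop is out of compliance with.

1. condition 'sells kegs' holds; age-verification audit 24 days ago vs limit 30 → met
2. inventory reconciliation 138 days ago vs limit 270 → met
3. keg registration log present → met
4. condition 'offers delivery' holds; security system test 527 days ago vs limit 730 → met
5. sale-to-minor violations in the past year 3 > 1 → not met
6. managers with responsible-vendor certification 4 ≥ 2 → met
7. pregnancy warning notice present → met
8. liquor liability coverage $2,150,000 ≥ $1,850,000 → met
9. days of unreported inventory shrinkage 17 > 13 → not met
10. excise tax bond $20,000 ≥ $15,000 → met
Not met: 5, 9

5, 9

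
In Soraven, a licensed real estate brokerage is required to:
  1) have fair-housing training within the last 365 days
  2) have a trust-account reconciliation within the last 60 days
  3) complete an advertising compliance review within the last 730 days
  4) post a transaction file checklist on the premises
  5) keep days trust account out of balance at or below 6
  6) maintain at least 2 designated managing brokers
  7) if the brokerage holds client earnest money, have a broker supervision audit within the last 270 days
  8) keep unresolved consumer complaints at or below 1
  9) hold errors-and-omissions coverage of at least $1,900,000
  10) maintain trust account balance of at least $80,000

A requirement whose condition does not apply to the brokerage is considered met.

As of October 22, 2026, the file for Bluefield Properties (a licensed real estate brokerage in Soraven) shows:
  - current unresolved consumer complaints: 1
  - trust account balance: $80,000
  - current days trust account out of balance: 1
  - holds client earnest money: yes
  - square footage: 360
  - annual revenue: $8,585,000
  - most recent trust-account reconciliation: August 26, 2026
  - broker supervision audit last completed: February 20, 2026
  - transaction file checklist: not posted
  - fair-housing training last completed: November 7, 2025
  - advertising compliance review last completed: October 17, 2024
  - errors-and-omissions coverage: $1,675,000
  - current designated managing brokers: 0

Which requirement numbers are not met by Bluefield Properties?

1. fair-housing training 349 days ago vs limit 365 → met
2. trust-account reconciliation 57 days ago vs limit 60 → met
3. advertising compliance review 735 days ago vs limit 730 → not met
4. transaction file checklist absent → not met
5. days trust account out of balance 1 ≤ 6 → met
6. designated managing brokers 0 < 2 → not met
7. condition 'holds client earnest money' holds; broker supervision audit 244 days ago vs limit 270 → met
8. unresolved consumer complaints 1 ≤ 1 → met
9. errors-and-omissions coverage $1,675,000 < $1,900,000 → not met
10. trust account balance $80,000 ≥ $80,000 → met
Not met: 3, 4, 6, 9

3, 4, 6, 9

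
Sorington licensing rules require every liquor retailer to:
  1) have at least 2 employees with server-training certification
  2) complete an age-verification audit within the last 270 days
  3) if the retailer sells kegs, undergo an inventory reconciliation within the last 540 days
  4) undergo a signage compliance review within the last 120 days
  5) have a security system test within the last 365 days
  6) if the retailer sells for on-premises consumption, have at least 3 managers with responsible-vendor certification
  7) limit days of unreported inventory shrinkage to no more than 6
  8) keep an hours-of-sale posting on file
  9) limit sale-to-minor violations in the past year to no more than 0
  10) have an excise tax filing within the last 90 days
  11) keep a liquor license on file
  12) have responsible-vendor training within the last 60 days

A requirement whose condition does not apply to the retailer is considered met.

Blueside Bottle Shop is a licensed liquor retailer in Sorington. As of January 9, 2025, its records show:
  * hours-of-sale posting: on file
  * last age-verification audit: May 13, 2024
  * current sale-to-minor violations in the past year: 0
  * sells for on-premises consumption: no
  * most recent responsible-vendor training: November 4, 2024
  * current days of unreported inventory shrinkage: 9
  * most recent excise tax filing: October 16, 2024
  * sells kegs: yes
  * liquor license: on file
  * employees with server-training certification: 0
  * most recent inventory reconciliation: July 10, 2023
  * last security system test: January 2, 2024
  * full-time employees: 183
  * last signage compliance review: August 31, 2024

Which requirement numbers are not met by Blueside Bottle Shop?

1, 3, 4, 5, 7, 12

1. employees with server-training certification 0 < 2 → not met
2. age-verification audit 241 days ago vs limit 270 → met
3. condition 'sells kegs' holds; inventory reconciliation 549 days ago vs limit 540 → not met
4. signage compliance review 131 days ago vs limit 120 → not met
5. security system test 373 days ago vs limit 365 → not met
6. condition 'sells for on-premises consumption' does not hold → requirement n/a → met
7. days of unreported inventory shrinkage 9 > 6 → not met
8. hours-of-sale posting present → met
9. sale-to-minor violations in the past year 0 ≤ 0 → met
10. excise tax filing 85 days ago vs limit 90 → met
11. liquor license present → met
12. responsible-vendor training 66 days ago vs limit 60 → not met
Not met: 1, 3, 4, 5, 7, 12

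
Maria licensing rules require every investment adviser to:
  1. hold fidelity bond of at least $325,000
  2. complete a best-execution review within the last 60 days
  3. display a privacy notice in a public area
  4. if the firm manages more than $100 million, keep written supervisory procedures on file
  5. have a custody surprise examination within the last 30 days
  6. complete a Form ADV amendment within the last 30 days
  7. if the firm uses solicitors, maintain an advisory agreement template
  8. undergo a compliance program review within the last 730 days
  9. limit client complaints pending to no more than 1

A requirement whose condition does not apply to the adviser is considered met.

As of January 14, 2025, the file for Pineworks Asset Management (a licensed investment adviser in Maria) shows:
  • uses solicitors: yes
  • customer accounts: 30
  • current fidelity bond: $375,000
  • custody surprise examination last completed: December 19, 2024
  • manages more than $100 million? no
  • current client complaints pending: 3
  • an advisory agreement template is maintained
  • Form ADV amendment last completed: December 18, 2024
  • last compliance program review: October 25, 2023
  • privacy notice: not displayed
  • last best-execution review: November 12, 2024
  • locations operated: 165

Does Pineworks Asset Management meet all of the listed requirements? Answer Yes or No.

1. fidelity bond $375,000 ≥ $325,000 → met
2. best-execution review 63 days ago vs limit 60 → not met
3. privacy notice absent → not met
4. condition 'manages more than $100 million' does not hold → requirement n/a → met
5. custody surprise examination 26 days ago vs limit 30 → met
6. Form ADV amendment 27 days ago vs limit 30 → met
7. condition 'uses solicitors' holds; advisory agreement template present → met
8. compliance program review 447 days ago vs limit 730 → met
9. client complaints pending 3 > 1 → not met
Not met: 2, 3, 9

No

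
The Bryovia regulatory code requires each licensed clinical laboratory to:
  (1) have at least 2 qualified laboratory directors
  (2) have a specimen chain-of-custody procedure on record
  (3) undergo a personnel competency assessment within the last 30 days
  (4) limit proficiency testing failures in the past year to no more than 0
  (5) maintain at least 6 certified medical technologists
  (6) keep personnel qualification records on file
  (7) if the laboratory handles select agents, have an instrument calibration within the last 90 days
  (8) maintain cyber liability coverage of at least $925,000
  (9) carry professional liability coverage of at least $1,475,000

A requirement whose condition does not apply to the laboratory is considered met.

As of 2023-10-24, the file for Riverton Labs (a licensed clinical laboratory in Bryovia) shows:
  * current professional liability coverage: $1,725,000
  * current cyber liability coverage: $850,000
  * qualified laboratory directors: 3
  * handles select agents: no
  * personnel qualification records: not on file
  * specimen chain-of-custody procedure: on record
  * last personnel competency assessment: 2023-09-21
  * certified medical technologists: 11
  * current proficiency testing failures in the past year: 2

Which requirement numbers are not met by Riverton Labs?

1. qualified laboratory directors 3 ≥ 2 → met
2. specimen chain-of-custody procedure present → met
3. personnel competency assessment 33 days ago vs limit 30 → not met
4. proficiency testing failures in the past year 2 > 0 → not met
5. certified medical technologists 11 ≥ 6 → met
6. personnel qualification records absent → not met
7. condition 'handles select agents' does not hold → requirement n/a → met
8. cyber liability coverage $850,000 < $925,000 → not met
9. professional liability coverage $1,725,000 ≥ $1,475,000 → met
Not met: 3, 4, 6, 8

3, 4, 6, 8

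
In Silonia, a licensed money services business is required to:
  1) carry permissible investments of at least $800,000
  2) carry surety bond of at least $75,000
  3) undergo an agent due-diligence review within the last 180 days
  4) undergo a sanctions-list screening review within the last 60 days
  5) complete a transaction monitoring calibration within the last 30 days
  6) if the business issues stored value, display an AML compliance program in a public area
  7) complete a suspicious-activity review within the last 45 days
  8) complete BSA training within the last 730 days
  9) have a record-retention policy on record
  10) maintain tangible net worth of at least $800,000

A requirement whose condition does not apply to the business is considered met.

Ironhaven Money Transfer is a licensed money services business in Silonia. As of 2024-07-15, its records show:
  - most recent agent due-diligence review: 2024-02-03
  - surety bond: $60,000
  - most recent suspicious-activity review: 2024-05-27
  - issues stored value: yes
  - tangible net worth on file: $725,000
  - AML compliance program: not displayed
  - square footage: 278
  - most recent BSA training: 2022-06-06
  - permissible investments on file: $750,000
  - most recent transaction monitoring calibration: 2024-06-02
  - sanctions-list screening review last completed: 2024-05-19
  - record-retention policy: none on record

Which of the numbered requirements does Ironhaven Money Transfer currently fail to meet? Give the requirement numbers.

1, 2, 5, 6, 7, 8, 9, 10

1. permissible investments $750,000 < $800,000 → not met
2. surety bond $60,000 < $75,000 → not met
3. agent due-diligence review 163 days ago vs limit 180 → met
4. sanctions-list screening review 57 days ago vs limit 60 → met
5. transaction monitoring calibration 43 days ago vs limit 30 → not met
6. condition 'issues stored value' holds; AML compliance program absent → not met
7. suspicious-activity review 49 days ago vs limit 45 → not met
8. BSA training 770 days ago vs limit 730 → not met
9. record-retention policy absent → not met
10. tangible net worth $725,000 < $800,000 → not met
Not met: 1, 2, 5, 6, 7, 8, 9, 10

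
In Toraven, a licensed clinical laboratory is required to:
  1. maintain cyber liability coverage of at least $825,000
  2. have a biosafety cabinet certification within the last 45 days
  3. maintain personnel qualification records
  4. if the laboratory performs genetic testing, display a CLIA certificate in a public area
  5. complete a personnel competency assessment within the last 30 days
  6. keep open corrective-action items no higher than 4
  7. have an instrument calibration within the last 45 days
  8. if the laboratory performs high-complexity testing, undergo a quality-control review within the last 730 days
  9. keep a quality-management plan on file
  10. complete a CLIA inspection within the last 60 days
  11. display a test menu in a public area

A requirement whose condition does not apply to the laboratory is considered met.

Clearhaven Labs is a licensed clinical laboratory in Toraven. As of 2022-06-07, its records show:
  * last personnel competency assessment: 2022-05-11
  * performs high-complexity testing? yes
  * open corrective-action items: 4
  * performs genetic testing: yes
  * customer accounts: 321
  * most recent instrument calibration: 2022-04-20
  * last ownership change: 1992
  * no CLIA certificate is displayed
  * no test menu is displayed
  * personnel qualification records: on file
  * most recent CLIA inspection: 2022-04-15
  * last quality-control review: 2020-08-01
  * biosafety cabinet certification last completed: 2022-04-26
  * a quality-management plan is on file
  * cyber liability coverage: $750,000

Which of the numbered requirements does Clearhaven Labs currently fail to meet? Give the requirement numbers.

1, 4, 7, 11

1. cyber liability coverage $750,000 < $825,000 → not met
2. biosafety cabinet certification 42 days ago vs limit 45 → met
3. personnel qualification records present → met
4. condition 'performs genetic testing' holds; CLIA certificate absent → not met
5. personnel competency assessment 27 days ago vs limit 30 → met
6. open corrective-action items 4 ≤ 4 → met
7. instrument calibration 48 days ago vs limit 45 → not met
8. condition 'performs high-complexity testing' holds; quality-control review 675 days ago vs limit 730 → met
9. quality-management plan present → met
10. CLIA inspection 53 days ago vs limit 60 → met
11. test menu absent → not met
Not met: 1, 4, 7, 11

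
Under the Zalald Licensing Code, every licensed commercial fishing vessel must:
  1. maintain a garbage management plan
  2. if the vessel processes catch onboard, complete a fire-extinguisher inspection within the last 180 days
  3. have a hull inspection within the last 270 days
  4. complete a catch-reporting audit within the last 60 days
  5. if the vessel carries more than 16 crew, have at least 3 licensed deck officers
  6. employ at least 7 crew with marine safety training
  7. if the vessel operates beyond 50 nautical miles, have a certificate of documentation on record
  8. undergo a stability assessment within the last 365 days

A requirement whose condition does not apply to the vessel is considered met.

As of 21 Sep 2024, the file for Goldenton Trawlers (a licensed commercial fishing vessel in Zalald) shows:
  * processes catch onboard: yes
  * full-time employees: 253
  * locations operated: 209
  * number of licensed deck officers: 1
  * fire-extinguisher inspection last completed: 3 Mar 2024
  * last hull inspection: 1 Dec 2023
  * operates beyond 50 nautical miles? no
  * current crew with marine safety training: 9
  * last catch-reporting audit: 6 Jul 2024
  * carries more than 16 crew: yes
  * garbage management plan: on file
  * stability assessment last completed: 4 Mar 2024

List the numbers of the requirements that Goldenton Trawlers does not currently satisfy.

1. garbage management plan present → met
2. condition 'processes catch onboard' holds; fire-extinguisher inspection 202 days ago vs limit 180 → not met
3. hull inspection 295 days ago vs limit 270 → not met
4. catch-reporting audit 77 days ago vs limit 60 → not met
5. condition 'carries more than 16 crew' holds; licensed deck officers 1 < 3 → not met
6. crew with marine safety training 9 ≥ 7 → met
7. condition 'operates beyond 50 nautical miles' does not hold → requirement n/a → met
8. stability assessment 201 days ago vs limit 365 → met
Not met: 2, 3, 4, 5

2, 3, 4, 5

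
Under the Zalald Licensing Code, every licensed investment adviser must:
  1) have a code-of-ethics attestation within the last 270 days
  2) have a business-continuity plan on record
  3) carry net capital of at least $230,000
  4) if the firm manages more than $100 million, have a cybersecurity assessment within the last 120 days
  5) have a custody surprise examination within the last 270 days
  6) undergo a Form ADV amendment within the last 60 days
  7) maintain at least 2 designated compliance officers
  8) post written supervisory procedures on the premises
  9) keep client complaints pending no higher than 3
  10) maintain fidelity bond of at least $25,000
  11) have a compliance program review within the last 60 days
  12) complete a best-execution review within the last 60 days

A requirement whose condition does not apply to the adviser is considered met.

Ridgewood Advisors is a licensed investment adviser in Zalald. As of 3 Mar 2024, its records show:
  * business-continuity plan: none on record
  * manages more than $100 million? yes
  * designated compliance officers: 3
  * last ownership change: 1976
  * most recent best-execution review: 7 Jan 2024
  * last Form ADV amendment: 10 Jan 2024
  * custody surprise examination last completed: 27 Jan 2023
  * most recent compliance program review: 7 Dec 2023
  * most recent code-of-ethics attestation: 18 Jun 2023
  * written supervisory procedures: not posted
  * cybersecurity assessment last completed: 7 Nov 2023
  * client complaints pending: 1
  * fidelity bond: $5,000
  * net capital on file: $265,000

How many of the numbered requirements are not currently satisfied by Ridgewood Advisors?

1. code-of-ethics attestation 259 days ago vs limit 270 → met
2. business-continuity plan absent → not met
3. net capital $265,000 ≥ $230,000 → met
4. condition 'manages more than $100 million' holds; cybersecurity assessment 117 days ago vs limit 120 → met
5. custody surprise examination 401 days ago vs limit 270 → not met
6. Form ADV amendment 53 days ago vs limit 60 → met
7. designated compliance officers 3 ≥ 2 → met
8. written supervisory procedures absent → not met
9. client complaints pending 1 ≤ 3 → met
10. fidelity bond $5,000 < $25,000 → not met
11. compliance program review 87 days ago vs limit 60 → not met
12. best-execution review 56 days ago vs limit 60 → met
Not met: 5 of 12

5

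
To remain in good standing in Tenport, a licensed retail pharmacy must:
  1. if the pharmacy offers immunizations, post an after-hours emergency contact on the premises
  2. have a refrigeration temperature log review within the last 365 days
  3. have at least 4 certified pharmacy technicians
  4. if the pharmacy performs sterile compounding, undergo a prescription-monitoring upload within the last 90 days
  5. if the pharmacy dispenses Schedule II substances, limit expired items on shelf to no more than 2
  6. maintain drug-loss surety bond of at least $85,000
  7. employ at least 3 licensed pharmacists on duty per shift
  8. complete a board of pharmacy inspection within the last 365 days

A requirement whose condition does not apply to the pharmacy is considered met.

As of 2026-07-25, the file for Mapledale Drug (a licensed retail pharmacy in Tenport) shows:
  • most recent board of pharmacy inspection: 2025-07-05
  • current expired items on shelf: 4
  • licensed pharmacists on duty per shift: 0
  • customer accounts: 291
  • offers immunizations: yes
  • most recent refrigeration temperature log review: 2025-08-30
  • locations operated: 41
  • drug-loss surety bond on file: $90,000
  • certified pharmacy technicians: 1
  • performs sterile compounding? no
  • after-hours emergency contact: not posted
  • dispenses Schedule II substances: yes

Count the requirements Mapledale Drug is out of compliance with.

5

1. condition 'offers immunizations' holds; after-hours emergency contact absent → not met
2. refrigeration temperature log review 329 days ago vs limit 365 → met
3. certified pharmacy technicians 1 < 4 → not met
4. condition 'performs sterile compounding' does not hold → requirement n/a → met
5. condition 'dispenses Schedule II substances' holds; expired items on shelf 4 > 2 → not met
6. drug-loss surety bond $90,000 ≥ $85,000 → met
7. licensed pharmacists on duty per shift 0 < 3 → not met
8. board of pharmacy inspection 385 days ago vs limit 365 → not met
Not met: 5 of 8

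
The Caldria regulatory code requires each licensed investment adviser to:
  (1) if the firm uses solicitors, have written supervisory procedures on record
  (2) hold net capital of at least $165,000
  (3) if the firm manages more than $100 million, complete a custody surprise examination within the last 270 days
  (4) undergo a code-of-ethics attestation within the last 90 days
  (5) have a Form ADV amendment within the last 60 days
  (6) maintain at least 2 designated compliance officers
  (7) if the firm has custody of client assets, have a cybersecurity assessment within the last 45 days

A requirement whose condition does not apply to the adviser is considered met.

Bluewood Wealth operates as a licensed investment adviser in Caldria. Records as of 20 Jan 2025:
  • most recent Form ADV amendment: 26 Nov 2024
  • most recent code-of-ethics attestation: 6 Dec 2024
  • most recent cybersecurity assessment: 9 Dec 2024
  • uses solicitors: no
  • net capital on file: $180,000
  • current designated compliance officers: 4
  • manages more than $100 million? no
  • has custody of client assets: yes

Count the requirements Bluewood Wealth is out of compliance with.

1. condition 'uses solicitors' does not hold → requirement n/a → met
2. net capital $180,000 ≥ $165,000 → met
3. condition 'manages more than $100 million' does not hold → requirement n/a → met
4. code-of-ethics attestation 45 days ago vs limit 90 → met
5. Form ADV amendment 55 days ago vs limit 60 → met
6. designated compliance officers 4 ≥ 2 → met
7. condition 'has custody of client assets' holds; cybersecurity assessment 42 days ago vs limit 45 → met
Not met: 0 of 7

0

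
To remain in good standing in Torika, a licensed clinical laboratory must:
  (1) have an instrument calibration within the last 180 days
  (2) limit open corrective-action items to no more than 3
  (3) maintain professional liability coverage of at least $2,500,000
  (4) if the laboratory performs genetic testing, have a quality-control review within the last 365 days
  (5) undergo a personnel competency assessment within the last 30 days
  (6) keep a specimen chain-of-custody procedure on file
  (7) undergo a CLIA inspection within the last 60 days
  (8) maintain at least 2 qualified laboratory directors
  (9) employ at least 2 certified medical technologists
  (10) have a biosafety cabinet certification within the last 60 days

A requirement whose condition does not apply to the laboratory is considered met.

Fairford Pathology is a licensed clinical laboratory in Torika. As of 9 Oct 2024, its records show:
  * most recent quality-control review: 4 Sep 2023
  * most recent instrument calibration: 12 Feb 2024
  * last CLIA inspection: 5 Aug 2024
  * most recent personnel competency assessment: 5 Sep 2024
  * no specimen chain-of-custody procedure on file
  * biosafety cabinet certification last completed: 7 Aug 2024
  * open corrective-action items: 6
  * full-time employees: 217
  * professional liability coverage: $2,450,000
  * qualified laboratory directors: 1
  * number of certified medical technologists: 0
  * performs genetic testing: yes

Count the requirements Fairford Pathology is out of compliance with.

10

1. instrument calibration 240 days ago vs limit 180 → not met
2. open corrective-action items 6 > 3 → not met
3. professional liability coverage $2,450,000 < $2,500,000 → not met
4. condition 'performs genetic testing' holds; quality-control review 401 days ago vs limit 365 → not met
5. personnel competency assessment 34 days ago vs limit 30 → not met
6. specimen chain-of-custody procedure absent → not met
7. CLIA inspection 65 days ago vs limit 60 → not met
8. qualified laboratory directors 1 < 2 → not met
9. certified medical technologists 0 < 2 → not met
10. biosafety cabinet certification 63 days ago vs limit 60 → not met
Not met: 10 of 10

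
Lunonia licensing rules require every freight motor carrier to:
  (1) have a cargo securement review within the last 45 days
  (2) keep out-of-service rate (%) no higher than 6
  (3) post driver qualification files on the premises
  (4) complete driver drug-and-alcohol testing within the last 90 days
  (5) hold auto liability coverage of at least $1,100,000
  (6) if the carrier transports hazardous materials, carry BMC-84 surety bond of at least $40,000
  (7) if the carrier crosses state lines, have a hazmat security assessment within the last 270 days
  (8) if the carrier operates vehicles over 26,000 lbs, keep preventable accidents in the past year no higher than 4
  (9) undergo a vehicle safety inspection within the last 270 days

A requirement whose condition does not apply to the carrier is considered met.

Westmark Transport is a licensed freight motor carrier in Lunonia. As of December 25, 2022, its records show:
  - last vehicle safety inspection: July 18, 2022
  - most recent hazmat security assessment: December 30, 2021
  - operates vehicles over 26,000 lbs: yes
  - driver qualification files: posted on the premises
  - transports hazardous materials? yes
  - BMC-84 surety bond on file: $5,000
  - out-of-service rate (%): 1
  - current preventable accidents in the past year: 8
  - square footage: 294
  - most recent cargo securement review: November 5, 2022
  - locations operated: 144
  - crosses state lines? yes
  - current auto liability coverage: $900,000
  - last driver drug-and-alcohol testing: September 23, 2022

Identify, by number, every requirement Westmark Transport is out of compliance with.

1, 4, 5, 6, 7, 8

1. cargo securement review 50 days ago vs limit 45 → not met
2. out-of-service rate (%) 1 ≤ 6 → met
3. driver qualification files present → met
4. driver drug-and-alcohol testing 93 days ago vs limit 90 → not met
5. auto liability coverage $900,000 < $1,100,000 → not met
6. condition 'transports hazardous materials' holds; BMC-84 surety bond $5,000 < $40,000 → not met
7. condition 'crosses state lines' holds; hazmat security assessment 360 days ago vs limit 270 → not met
8. condition 'operates vehicles over 26,000 lbs' holds; preventable accidents in the past year 8 > 4 → not met
9. vehicle safety inspection 160 days ago vs limit 270 → met
Not met: 1, 4, 5, 6, 7, 8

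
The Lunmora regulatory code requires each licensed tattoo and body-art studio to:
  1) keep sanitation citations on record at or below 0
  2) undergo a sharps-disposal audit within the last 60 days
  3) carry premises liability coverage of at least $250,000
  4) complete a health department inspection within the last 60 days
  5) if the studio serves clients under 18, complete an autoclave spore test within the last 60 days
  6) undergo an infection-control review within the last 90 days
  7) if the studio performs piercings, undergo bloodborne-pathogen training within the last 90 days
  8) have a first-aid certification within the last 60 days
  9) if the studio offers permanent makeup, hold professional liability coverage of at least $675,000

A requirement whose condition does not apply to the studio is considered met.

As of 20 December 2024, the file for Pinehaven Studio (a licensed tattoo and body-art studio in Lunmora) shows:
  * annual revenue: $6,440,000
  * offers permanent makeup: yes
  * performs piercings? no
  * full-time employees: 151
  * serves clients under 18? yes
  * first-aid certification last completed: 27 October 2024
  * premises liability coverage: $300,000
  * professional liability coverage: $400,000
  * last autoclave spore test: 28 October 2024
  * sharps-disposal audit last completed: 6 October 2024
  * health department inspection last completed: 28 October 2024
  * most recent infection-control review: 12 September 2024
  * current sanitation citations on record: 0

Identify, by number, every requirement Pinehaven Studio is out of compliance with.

2, 6, 9

1. sanitation citations on record 0 ≤ 0 → met
2. sharps-disposal audit 75 days ago vs limit 60 → not met
3. premises liability coverage $300,000 ≥ $250,000 → met
4. health department inspection 53 days ago vs limit 60 → met
5. condition 'serves clients under 18' holds; autoclave spore test 53 days ago vs limit 60 → met
6. infection-control review 99 days ago vs limit 90 → not met
7. condition 'performs piercings' does not hold → requirement n/a → met
8. first-aid certification 54 days ago vs limit 60 → met
9. condition 'offers permanent makeup' holds; professional liability coverage $400,000 < $675,000 → not met
Not met: 2, 6, 9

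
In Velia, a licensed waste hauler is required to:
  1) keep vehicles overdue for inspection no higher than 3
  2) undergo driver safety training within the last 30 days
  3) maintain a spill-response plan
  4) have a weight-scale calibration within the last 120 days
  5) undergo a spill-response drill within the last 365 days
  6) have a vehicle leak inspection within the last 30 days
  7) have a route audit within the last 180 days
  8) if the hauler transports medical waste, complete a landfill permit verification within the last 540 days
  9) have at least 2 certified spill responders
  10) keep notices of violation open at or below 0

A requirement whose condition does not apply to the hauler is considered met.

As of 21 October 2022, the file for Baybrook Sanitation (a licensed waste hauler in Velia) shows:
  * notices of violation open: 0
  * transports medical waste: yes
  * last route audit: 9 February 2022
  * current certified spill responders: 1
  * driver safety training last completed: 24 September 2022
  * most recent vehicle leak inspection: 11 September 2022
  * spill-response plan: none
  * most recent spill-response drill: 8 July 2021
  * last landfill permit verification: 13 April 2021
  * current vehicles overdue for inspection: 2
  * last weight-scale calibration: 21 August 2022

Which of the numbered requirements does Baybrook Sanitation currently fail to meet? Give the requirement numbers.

1. vehicles overdue for inspection 2 ≤ 3 → met
2. driver safety training 27 days ago vs limit 30 → met
3. spill-response plan absent → not met
4. weight-scale calibration 61 days ago vs limit 120 → met
5. spill-response drill 470 days ago vs limit 365 → not met
6. vehicle leak inspection 40 days ago vs limit 30 → not met
7. route audit 254 days ago vs limit 180 → not met
8. condition 'transports medical waste' holds; landfill permit verification 556 days ago vs limit 540 → not met
9. certified spill responders 1 < 2 → not met
10. notices of violation open 0 ≤ 0 → met
Not met: 3, 5, 6, 7, 8, 9

3, 5, 6, 7, 8, 9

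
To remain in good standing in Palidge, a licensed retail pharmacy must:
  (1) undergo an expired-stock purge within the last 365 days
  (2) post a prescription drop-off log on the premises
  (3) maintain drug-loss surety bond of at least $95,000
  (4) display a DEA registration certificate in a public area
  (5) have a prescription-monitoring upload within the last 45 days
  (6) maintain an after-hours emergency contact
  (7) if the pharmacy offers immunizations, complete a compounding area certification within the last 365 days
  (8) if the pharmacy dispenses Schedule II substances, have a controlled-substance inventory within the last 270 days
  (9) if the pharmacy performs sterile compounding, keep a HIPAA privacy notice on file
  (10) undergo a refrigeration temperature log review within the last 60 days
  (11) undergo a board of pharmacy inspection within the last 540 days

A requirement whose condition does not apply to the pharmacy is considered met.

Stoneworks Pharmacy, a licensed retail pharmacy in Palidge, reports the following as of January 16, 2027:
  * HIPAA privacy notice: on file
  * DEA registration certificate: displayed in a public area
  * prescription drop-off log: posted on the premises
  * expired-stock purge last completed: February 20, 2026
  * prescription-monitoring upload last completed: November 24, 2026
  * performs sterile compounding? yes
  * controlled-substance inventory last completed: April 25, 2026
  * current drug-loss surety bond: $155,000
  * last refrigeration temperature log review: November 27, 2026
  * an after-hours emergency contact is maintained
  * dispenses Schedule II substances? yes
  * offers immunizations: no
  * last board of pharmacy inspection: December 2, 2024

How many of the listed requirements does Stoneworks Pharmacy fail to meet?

2

1. expired-stock purge 330 days ago vs limit 365 → met
2. prescription drop-off log present → met
3. drug-loss surety bond $155,000 ≥ $95,000 → met
4. DEA registration certificate present → met
5. prescription-monitoring upload 53 days ago vs limit 45 → not met
6. after-hours emergency contact present → met
7. condition 'offers immunizations' does not hold → requirement n/a → met
8. condition 'dispenses Schedule II substances' holds; controlled-substance inventory 266 days ago vs limit 270 → met
9. condition 'performs sterile compounding' holds; HIPAA privacy notice present → met
10. refrigeration temperature log review 50 days ago vs limit 60 → met
11. board of pharmacy inspection 775 days ago vs limit 540 → not met
Not met: 2 of 11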